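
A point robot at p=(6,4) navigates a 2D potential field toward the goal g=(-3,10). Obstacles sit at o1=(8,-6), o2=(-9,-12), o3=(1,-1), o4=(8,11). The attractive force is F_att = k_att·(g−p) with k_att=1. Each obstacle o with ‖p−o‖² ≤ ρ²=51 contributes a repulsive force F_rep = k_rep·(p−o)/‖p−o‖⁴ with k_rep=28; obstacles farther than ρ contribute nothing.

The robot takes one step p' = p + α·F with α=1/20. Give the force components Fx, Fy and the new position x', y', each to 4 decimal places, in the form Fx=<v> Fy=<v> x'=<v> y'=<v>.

Fx=-8.9440 Fy=6.0560 x'=5.5528 y'=4.3028

F_att = 1·(g−p) = 1·(-9,6) = (-9.0000,6.0000)
o1: d²=104 > ρ²=51 → inactive
o2: d²=481 > ρ²=51 → inactive
o3: d²=50 ≤ ρ²=51; F_rep = 28·(5,5)/50² = (0.0560,0.0560)
o4: d²=53 > ρ²=51 → inactive
F = F_att + ΣF_rep = (-8.9440,6.0560)
p' = p + 1/20·F = (5.5528,4.3028)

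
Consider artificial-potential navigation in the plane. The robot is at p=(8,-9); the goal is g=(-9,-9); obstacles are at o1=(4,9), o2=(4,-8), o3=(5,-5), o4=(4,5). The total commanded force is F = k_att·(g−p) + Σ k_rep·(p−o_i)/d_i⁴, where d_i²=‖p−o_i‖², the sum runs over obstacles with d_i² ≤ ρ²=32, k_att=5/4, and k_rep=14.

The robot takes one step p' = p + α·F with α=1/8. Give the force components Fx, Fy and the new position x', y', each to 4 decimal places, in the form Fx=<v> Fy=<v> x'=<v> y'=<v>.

Fx=-20.9890 Fy=-0.1380 x'=5.3764 y'=-9.0173

F_att = 5/4·(g−p) = 5/4·(-17,0) = (-21.2500,0.0000)
o1: d²=340 > ρ²=32 → inactive
o2: d²=17 ≤ ρ²=32; F_rep = 14·(4,-1)/17² = (0.1938,-0.0484)
o3: d²=25 ≤ ρ²=32; F_rep = 14·(3,-4)/25² = (0.0672,-0.0896)
o4: d²=212 > ρ²=32 → inactive
F = F_att + ΣF_rep = (-20.9890,-0.1380)
p' = p + 1/8·F = (5.3764,-9.0173)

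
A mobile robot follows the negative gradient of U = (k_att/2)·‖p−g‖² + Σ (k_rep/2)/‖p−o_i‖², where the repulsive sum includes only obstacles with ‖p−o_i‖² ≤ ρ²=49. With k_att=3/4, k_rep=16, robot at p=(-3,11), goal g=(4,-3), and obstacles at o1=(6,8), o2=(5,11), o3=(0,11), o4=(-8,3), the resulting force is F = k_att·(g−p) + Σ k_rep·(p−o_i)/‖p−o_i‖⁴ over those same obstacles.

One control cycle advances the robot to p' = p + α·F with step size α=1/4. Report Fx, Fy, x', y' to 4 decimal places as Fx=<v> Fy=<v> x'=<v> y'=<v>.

Fx=4.6574 Fy=-10.5000 x'=-1.8356 y'=8.3750

F_att = 3/4·(g−p) = 3/4·(7,-14) = (5.2500,-10.5000)
o1: d²=90 > ρ²=49 → inactive
o2: d²=64 > ρ²=49 → inactive
o3: d²=9 ≤ ρ²=49; F_rep = 16·(-3,0)/9² = (-0.5926,0.0000)
o4: d²=89 > ρ²=49 → inactive
F = F_att + ΣF_rep = (4.6574,-10.5000)
p' = p + 1/4·F = (-1.8356,8.3750)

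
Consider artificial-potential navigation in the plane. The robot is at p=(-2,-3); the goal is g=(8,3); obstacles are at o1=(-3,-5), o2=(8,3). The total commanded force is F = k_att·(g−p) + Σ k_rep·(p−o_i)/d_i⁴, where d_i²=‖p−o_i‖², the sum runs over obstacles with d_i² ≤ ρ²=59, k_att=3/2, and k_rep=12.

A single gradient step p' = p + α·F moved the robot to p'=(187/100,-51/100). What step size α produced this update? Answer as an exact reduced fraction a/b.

α = 1/4

F_att = 3/2·(g−p) = 3/2·(10,6) = (15.0000,9.0000)
o1: d²=5 ≤ ρ²=59; F_rep = 12·(1,2)/5² = (0.4800,0.9600)
o2: d²=136 > ρ²=59 → inactive
F = F_att + ΣF_rep = (15.4800,9.9600)
Δp = p'−p = (3.8700,2.4900); α = Δx/Fx = (387/100) / (387/25) = 1/4
check: Δy/Fy = (249/100) / (249/25) = 1/4 ✓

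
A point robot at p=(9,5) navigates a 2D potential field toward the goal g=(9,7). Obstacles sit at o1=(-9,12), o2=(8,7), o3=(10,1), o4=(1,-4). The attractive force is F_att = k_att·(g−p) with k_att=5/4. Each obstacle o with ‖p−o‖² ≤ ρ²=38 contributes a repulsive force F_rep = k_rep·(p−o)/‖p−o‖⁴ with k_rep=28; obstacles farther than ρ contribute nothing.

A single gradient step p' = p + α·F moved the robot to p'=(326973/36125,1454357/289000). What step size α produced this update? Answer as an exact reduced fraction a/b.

α = 1/20

F_att = 5/4·(g−p) = 5/4·(0,2) = (0.0000,2.5000)
o1: d²=373 > ρ²=38 → inactive
o2: d²=5 ≤ ρ²=38; F_rep = 28·(1,-2)/5² = (1.1200,-2.2400)
o3: d²=17 ≤ ρ²=38; F_rep = 28·(-1,4)/17² = (-0.0969,0.3875)
o4: d²=145 > ρ²=38 → inactive
F = F_att + ΣF_rep = (1.0231,0.6475)
Δp = p'−p = (0.0512,0.0324); α = Δx/Fx = (1848/36125) / (7392/7225) = 1/20
check: Δy/Fy = (9357/289000) / (9357/14450) = 1/20 ✓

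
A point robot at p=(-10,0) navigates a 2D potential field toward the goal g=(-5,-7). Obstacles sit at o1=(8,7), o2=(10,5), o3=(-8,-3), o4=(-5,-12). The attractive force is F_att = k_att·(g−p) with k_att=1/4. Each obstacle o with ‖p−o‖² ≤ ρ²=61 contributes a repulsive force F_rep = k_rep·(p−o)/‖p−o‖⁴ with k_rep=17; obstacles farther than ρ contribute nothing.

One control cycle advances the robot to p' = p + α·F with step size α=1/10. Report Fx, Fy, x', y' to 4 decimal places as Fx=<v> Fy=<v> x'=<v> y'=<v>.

Fx=1.0488 Fy=-1.4482 x'=-9.8951 y'=-0.1448

F_att = 1/4·(g−p) = 1/4·(5,-7) = (1.2500,-1.7500)
o1: d²=373 > ρ²=61 → inactive
o2: d²=425 > ρ²=61 → inactive
o3: d²=13 ≤ ρ²=61; F_rep = 17·(-2,3)/13² = (-0.2012,0.3018)
o4: d²=169 > ρ²=61 → inactive
F = F_att + ΣF_rep = (1.0488,-1.4482)
p' = p + 1/10·F = (-9.8951,-0.1448)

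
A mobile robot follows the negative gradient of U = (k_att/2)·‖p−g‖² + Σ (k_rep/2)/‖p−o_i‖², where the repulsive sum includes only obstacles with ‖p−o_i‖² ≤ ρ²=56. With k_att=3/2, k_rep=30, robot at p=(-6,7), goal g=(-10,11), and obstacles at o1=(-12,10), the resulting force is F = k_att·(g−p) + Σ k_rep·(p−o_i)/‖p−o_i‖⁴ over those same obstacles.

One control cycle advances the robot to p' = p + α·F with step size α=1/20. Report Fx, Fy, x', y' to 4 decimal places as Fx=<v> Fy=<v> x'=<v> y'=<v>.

F_att = 3/2·(g−p) = 3/2·(-4,4) = (-6.0000,6.0000)
o1: d²=45 ≤ ρ²=56; F_rep = 30·(6,-3)/45² = (0.0889,-0.0444)
F = F_att + ΣF_rep = (-5.9111,5.9556)
p' = p + 1/20·F = (-6.2956,7.2978)

Fx=-5.9111 Fy=5.9556 x'=-6.2956 y'=7.2978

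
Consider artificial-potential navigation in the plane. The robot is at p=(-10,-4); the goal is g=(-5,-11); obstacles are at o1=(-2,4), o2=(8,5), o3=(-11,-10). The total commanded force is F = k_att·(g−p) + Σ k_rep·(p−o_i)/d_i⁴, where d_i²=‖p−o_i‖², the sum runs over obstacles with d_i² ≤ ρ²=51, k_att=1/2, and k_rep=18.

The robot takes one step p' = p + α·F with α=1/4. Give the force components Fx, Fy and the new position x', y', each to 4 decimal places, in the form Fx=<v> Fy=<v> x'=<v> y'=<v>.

F_att = 1/2·(g−p) = 1/2·(5,-7) = (2.5000,-3.5000)
o1: d²=128 > ρ²=51 → inactive
o2: d²=405 > ρ²=51 → inactive
o3: d²=37 ≤ ρ²=51; F_rep = 18·(1,6)/37² = (0.0131,0.0789)
F = F_att + ΣF_rep = (2.5131,-3.4211)
p' = p + 1/4·F = (-9.3717,-4.8553)

Fx=2.5131 Fy=-3.4211 x'=-9.3717 y'=-4.8553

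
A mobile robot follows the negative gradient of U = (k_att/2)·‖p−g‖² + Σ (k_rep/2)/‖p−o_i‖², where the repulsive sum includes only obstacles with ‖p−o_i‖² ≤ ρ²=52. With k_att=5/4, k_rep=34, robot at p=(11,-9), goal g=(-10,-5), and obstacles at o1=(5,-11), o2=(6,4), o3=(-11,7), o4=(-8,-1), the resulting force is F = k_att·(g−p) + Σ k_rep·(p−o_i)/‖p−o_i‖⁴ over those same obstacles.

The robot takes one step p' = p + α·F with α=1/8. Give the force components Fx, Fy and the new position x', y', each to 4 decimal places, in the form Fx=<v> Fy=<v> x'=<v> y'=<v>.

F_att = 5/4·(g−p) = 5/4·(-21,4) = (-26.2500,5.0000)
o1: d²=40 ≤ ρ²=52; F_rep = 34·(6,2)/40² = (0.1275,0.0425)
o2: d²=194 > ρ²=52 → inactive
o3: d²=740 > ρ²=52 → inactive
o4: d²=425 > ρ²=52 → inactive
F = F_att + ΣF_rep = (-26.1225,5.0425)
p' = p + 1/8·F = (7.7347,-8.3697)

Fx=-26.1225 Fy=5.0425 x'=7.7347 y'=-8.3697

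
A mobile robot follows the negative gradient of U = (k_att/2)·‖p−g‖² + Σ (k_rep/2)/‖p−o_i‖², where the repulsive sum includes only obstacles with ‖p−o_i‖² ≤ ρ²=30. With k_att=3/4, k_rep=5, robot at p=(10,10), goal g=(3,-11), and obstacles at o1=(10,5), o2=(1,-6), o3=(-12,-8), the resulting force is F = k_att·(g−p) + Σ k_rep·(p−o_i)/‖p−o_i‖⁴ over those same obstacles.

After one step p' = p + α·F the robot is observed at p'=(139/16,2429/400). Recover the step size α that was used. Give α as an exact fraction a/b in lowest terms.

α = 1/4

F_att = 3/4·(g−p) = 3/4·(-7,-21) = (-5.2500,-15.7500)
o1: d²=25 ≤ ρ²=30; F_rep = 5·(0,5)/25² = (0.0000,0.0400)
o2: d²=337 > ρ²=30 → inactive
o3: d²=808 > ρ²=30 → inactive
F = F_att + ΣF_rep = (-5.2500,-15.7100)
Δp = p'−p = (-1.3125,-3.9275); α = Δx/Fx = (-21/16) / (-21/4) = 1/4
check: Δy/Fy = (-1571/400) / (-1571/100) = 1/4 ✓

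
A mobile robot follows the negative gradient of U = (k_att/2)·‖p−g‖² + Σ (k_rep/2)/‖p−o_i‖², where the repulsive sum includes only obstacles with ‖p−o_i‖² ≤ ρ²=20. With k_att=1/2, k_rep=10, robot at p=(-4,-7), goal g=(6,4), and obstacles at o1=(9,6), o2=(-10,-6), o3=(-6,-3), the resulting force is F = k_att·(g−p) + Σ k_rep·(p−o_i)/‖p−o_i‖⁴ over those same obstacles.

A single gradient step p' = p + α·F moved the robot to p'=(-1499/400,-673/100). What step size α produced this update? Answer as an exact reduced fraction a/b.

α = 1/20

F_att = 1/2·(g−p) = 1/2·(10,11) = (5.0000,5.5000)
o1: d²=338 > ρ²=20 → inactive
o2: d²=37 > ρ²=20 → inactive
o3: d²=20 ≤ ρ²=20; F_rep = 10·(2,-4)/20² = (0.0500,-0.1000)
F = F_att + ΣF_rep = (5.0500,5.4000)
Δp = p'−p = (0.2525,0.2700); α = Δx/Fx = (101/400) / (101/20) = 1/20
check: Δy/Fy = (27/100) / (27/5) = 1/20 ✓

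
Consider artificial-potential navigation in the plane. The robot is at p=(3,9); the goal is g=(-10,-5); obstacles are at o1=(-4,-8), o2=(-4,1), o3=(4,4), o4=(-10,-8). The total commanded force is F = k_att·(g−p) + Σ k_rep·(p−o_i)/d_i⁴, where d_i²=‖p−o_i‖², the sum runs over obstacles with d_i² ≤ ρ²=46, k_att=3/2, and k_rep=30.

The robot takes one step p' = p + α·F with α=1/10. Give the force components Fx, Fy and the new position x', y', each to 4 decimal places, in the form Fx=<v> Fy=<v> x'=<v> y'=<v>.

Fx=-19.5444 Fy=-20.7781 x'=1.0456 y'=6.9222

F_att = 3/2·(g−p) = 3/2·(-13,-14) = (-19.5000,-21.0000)
o1: d²=338 > ρ²=46 → inactive
o2: d²=113 > ρ²=46 → inactive
o3: d²=26 ≤ ρ²=46; F_rep = 30·(-1,5)/26² = (-0.0444,0.2219)
o4: d²=458 > ρ²=46 → inactive
F = F_att + ΣF_rep = (-19.5444,-20.7781)
p' = p + 1/10·F = (1.0456,6.9222)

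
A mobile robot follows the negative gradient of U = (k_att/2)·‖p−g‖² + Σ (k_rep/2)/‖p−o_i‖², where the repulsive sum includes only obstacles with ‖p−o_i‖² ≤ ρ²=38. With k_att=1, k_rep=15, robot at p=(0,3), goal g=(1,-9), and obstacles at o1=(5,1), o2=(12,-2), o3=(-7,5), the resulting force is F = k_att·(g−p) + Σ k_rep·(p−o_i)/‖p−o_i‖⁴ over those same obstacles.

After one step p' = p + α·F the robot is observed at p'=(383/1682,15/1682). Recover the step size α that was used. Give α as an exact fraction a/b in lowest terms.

α = 1/4

F_att = 1·(g−p) = 1·(1,-12) = (1.0000,-12.0000)
o1: d²=29 ≤ ρ²=38; F_rep = 15·(-5,2)/29² = (-0.0892,0.0357)
o2: d²=169 > ρ²=38 → inactive
o3: d²=53 > ρ²=38 → inactive
F = F_att + ΣF_rep = (0.9108,-11.9643)
Δp = p'−p = (0.2277,-2.9911); α = Δx/Fx = (383/1682) / (766/841) = 1/4
check: Δy/Fy = (-5031/1682) / (-10062/841) = 1/4 ✓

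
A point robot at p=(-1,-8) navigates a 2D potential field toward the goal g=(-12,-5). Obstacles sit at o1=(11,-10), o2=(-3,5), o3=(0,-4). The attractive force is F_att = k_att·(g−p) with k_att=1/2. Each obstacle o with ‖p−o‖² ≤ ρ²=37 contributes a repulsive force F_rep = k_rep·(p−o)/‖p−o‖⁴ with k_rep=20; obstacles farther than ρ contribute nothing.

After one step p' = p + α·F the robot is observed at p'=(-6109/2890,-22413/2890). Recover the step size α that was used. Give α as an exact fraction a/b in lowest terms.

α = 1/5

F_att = 1/2·(g−p) = 1/2·(-11,3) = (-5.5000,1.5000)
o1: d²=148 > ρ²=37 → inactive
o2: d²=173 > ρ²=37 → inactive
o3: d²=17 ≤ ρ²=37; F_rep = 20·(-1,-4)/17² = (-0.0692,-0.2768)
F = F_att + ΣF_rep = (-5.5692,1.2232)
Δp = p'−p = (-1.1138,0.2446); α = Δx/Fx = (-3219/2890) / (-3219/578) = 1/5
check: Δy/Fy = (707/2890) / (707/578) = 1/5 ✓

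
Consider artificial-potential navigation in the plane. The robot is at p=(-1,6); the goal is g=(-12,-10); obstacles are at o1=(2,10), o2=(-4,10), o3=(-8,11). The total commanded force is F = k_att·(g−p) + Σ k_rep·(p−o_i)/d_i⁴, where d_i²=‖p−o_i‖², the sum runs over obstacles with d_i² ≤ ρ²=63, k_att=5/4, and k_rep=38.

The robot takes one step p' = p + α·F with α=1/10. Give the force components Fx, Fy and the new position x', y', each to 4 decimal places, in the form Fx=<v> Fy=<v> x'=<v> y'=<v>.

F_att = 5/4·(g−p) = 5/4·(-11,-16) = (-13.7500,-20.0000)
o1: d²=25 ≤ ρ²=63; F_rep = 38·(-3,-4)/25² = (-0.1824,-0.2432)
o2: d²=25 ≤ ρ²=63; F_rep = 38·(3,-4)/25² = (0.1824,-0.2432)
o3: d²=74 > ρ²=63 → inactive
F = F_att + ΣF_rep = (-13.7500,-20.4864)
p' = p + 1/10·F = (-2.3750,3.9514)

Fx=-13.7500 Fy=-20.4864 x'=-2.3750 y'=3.9514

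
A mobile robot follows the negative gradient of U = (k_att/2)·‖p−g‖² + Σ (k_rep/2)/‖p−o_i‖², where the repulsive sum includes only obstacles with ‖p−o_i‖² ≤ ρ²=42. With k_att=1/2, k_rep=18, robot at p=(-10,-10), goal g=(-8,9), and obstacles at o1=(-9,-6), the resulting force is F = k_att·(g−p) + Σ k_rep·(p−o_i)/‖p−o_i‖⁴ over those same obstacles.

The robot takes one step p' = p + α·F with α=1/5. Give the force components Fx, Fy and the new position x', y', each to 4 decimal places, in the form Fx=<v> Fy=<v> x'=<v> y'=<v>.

Fx=0.9377 Fy=9.2509 x'=-9.8125 y'=-8.1498

F_att = 1/2·(g−p) = 1/2·(2,19) = (1.0000,9.5000)
o1: d²=17 ≤ ρ²=42; F_rep = 18·(-1,-4)/17² = (-0.0623,-0.2491)
F = F_att + ΣF_rep = (0.9377,9.2509)
p' = p + 1/5·F = (-9.8125,-8.1498)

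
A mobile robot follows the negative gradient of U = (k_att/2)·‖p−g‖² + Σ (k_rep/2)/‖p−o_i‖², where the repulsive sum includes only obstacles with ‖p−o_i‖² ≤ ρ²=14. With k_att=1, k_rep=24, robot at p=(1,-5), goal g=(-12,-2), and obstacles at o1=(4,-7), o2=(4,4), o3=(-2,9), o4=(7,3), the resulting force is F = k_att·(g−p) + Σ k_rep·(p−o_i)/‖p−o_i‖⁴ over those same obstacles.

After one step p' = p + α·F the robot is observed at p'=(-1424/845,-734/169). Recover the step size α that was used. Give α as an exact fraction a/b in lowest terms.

α = 1/5

F_att = 1·(g−p) = 1·(-13,3) = (-13.0000,3.0000)
o1: d²=13 ≤ ρ²=14; F_rep = 24·(-3,2)/13² = (-0.4260,0.2840)
o2: d²=90 > ρ²=14 → inactive
o3: d²=205 > ρ²=14 → inactive
o4: d²=100 > ρ²=14 → inactive
F = F_att + ΣF_rep = (-13.4260,3.2840)
Δp = p'−p = (-2.6852,0.6568); α = Δx/Fx = (-2269/845) / (-2269/169) = 1/5
check: Δy/Fy = (111/169) / (555/169) = 1/5 ✓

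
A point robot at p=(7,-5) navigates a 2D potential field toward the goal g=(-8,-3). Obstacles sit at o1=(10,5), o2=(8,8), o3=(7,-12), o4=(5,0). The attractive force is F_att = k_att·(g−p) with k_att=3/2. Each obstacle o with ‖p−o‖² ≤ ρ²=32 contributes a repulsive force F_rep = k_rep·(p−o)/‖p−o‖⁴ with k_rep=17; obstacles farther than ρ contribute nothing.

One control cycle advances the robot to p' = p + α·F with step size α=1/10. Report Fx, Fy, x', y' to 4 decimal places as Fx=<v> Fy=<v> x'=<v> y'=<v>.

F_att = 3/2·(g−p) = 3/2·(-15,2) = (-22.5000,3.0000)
o1: d²=109 > ρ²=32 → inactive
o2: d²=170 > ρ²=32 → inactive
o3: d²=49 > ρ²=32 → inactive
o4: d²=29 ≤ ρ²=32; F_rep = 17·(2,-5)/29² = (0.0404,-0.1011)
F = F_att + ΣF_rep = (-22.4596,2.8989)
p' = p + 1/10·F = (4.7540,-4.7101)

Fx=-22.4596 Fy=2.8989 x'=4.7540 y'=-4.7101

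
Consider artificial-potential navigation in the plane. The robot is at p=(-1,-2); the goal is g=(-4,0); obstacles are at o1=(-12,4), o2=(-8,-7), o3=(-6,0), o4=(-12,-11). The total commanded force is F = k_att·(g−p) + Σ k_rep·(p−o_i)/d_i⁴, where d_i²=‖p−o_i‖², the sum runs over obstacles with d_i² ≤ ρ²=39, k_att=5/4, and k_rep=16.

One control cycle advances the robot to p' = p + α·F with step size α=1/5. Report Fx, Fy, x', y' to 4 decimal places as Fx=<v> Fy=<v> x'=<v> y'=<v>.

Fx=-3.6549 Fy=2.4620 x'=-1.7310 y'=-1.5076

F_att = 5/4·(g−p) = 5/4·(-3,2) = (-3.7500,2.5000)
o1: d²=157 > ρ²=39 → inactive
o2: d²=74 > ρ²=39 → inactive
o3: d²=29 ≤ ρ²=39; F_rep = 16·(5,-2)/29² = (0.0951,-0.0380)
o4: d²=202 > ρ²=39 → inactive
F = F_att + ΣF_rep = (-3.6549,2.4620)
p' = p + 1/5·F = (-1.7310,-1.5076)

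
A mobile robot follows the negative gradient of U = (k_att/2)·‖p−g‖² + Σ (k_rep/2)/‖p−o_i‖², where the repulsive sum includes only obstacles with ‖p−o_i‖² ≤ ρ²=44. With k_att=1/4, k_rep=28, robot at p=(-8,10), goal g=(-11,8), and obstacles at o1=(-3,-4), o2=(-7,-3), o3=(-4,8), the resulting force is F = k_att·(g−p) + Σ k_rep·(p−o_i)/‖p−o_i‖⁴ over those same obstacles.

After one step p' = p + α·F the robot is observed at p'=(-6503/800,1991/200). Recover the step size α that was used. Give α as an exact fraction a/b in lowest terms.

α = 1/8

F_att = 1/4·(g−p) = 1/4·(-3,-2) = (-0.7500,-0.5000)
o1: d²=221 > ρ²=44 → inactive
o2: d²=170 > ρ²=44 → inactive
o3: d²=20 ≤ ρ²=44; F_rep = 28·(-4,2)/20² = (-0.2800,0.1400)
F = F_att + ΣF_rep = (-1.0300,-0.3600)
Δp = p'−p = (-0.1288,-0.0450); α = Δx/Fx = (-103/800) / (-103/100) = 1/8
check: Δy/Fy = (-9/200) / (-9/25) = 1/8 ✓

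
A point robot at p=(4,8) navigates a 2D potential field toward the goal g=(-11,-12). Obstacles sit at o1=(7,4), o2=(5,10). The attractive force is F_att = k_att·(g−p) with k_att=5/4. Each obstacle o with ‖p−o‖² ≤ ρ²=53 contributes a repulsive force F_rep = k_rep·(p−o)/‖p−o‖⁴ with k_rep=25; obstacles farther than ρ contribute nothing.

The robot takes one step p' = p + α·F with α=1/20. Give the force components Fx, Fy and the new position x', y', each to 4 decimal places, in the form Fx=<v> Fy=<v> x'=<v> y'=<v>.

Fx=-19.8700 Fy=-26.8400 x'=3.0065 y'=6.6580

F_att = 5/4·(g−p) = 5/4·(-15,-20) = (-18.7500,-25.0000)
o1: d²=25 ≤ ρ²=53; F_rep = 25·(-3,4)/25² = (-0.1200,0.1600)
o2: d²=5 ≤ ρ²=53; F_rep = 25·(-1,-2)/5² = (-1.0000,-2.0000)
F = F_att + ΣF_rep = (-19.8700,-26.8400)
p' = p + 1/20·F = (3.0065,6.6580)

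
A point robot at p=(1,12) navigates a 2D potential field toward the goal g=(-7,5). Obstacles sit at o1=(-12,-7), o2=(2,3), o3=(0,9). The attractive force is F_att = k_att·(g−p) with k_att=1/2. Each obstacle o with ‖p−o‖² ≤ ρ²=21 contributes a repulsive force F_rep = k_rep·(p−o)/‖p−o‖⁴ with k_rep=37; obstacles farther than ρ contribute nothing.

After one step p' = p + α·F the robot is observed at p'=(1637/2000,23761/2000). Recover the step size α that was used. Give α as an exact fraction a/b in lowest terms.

F_att = 1/2·(g−p) = 1/2·(-8,-7) = (-4.0000,-3.5000)
o1: d²=530 > ρ²=21 → inactive
o2: d²=82 > ρ²=21 → inactive
o3: d²=10 ≤ ρ²=21; F_rep = 37·(1,3)/10² = (0.3700,1.1100)
F = F_att + ΣF_rep = (-3.6300,-2.3900)
Δp = p'−p = (-0.1815,-0.1195); α = Δx/Fx = (-363/2000) / (-363/100) = 1/20
check: Δy/Fy = (-239/2000) / (-239/100) = 1/20 ✓

α = 1/20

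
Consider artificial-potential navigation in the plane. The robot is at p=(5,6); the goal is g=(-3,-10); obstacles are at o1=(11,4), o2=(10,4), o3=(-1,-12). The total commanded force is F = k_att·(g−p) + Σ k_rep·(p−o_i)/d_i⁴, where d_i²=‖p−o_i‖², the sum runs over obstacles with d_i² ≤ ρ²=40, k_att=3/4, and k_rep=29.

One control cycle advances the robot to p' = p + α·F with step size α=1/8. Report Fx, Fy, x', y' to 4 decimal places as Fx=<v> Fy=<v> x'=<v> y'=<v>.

Fx=-6.2812 Fy=-11.8948 x'=4.2149 y'=4.5132

F_att = 3/4·(g−p) = 3/4·(-8,-16) = (-6.0000,-12.0000)
o1: d²=40 ≤ ρ²=40; F_rep = 29·(-6,2)/40² = (-0.1087,0.0362)
o2: d²=29 ≤ ρ²=40; F_rep = 29·(-5,2)/29² = (-0.1724,0.0690)
o3: d²=360 > ρ²=40 → inactive
F = F_att + ΣF_rep = (-6.2812,-11.8948)
p' = p + 1/8·F = (4.2149,4.5132)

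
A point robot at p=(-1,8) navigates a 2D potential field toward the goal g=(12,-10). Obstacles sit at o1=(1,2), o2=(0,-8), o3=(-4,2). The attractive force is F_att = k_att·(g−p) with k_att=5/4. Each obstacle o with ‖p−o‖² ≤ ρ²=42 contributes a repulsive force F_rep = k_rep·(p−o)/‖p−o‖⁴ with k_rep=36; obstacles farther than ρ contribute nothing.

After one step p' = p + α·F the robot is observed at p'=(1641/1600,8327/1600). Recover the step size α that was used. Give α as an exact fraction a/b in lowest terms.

F_att = 5/4·(g−p) = 5/4·(13,-18) = (16.2500,-22.5000)
o1: d²=40 ≤ ρ²=42; F_rep = 36·(-2,6)/40² = (-0.0450,0.1350)
o2: d²=257 > ρ²=42 → inactive
o3: d²=45 > ρ²=42 → inactive
F = F_att + ΣF_rep = (16.2050,-22.3650)
Δp = p'−p = (2.0256,-2.7956); α = Δx/Fx = (3241/1600) / (3241/200) = 1/8
check: Δy/Fy = (-4473/1600) / (-4473/200) = 1/8 ✓

α = 1/8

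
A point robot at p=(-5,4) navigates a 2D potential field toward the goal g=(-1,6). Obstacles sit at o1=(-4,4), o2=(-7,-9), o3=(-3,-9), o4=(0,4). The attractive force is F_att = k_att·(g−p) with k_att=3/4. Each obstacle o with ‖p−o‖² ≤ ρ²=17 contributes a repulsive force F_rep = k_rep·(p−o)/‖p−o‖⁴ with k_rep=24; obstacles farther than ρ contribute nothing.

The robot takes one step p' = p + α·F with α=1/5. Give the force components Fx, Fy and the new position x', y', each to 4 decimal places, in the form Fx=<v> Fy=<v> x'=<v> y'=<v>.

Fx=-21.0000 Fy=1.5000 x'=-9.2000 y'=4.3000

F_att = 3/4·(g−p) = 3/4·(4,2) = (3.0000,1.5000)
o1: d²=1 ≤ ρ²=17; F_rep = 24·(-1,0)/1² = (-24.0000,0.0000)
o2: d²=173 > ρ²=17 → inactive
o3: d²=173 > ρ²=17 → inactive
o4: d²=25 > ρ²=17 → inactive
F = F_att + ΣF_rep = (-21.0000,1.5000)
p' = p + 1/5·F = (-9.2000,4.3000)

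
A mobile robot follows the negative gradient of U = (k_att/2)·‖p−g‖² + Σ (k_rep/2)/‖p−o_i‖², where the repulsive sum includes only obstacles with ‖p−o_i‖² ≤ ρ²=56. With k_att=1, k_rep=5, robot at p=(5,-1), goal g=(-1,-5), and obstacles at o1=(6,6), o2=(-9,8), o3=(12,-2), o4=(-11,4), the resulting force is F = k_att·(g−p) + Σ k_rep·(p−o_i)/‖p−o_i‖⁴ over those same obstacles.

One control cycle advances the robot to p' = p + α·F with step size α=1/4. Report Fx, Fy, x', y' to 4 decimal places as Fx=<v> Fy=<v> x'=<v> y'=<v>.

F_att = 1·(g−p) = 1·(-6,-4) = (-6.0000,-4.0000)
o1: d²=50 ≤ ρ²=56; F_rep = 5·(-1,-7)/50² = (-0.0020,-0.0140)
o2: d²=277 > ρ²=56 → inactive
o3: d²=50 ≤ ρ²=56; F_rep = 5·(-7,1)/50² = (-0.0140,0.0020)
o4: d²=281 > ρ²=56 → inactive
F = F_att + ΣF_rep = (-6.0160,-4.0120)
p' = p + 1/4·F = (3.4960,-2.0030)

Fx=-6.0160 Fy=-4.0120 x'=3.4960 y'=-2.0030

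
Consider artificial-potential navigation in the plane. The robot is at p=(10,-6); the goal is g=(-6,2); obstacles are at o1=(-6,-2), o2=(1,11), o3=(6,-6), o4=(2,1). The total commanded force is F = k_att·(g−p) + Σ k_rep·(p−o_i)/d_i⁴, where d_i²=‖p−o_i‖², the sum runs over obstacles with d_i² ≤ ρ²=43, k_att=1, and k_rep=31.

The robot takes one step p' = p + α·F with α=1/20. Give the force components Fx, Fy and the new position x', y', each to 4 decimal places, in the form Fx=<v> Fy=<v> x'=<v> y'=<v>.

Fx=-15.5156 Fy=8.0000 x'=9.2242 y'=-5.6000

F_att = 1·(g−p) = 1·(-16,8) = (-16.0000,8.0000)
o1: d²=272 > ρ²=43 → inactive
o2: d²=370 > ρ²=43 → inactive
o3: d²=16 ≤ ρ²=43; F_rep = 31·(4,0)/16² = (0.4844,0.0000)
o4: d²=113 > ρ²=43 → inactive
F = F_att + ΣF_rep = (-15.5156,8.0000)
p' = p + 1/20·F = (9.2242,-5.6000)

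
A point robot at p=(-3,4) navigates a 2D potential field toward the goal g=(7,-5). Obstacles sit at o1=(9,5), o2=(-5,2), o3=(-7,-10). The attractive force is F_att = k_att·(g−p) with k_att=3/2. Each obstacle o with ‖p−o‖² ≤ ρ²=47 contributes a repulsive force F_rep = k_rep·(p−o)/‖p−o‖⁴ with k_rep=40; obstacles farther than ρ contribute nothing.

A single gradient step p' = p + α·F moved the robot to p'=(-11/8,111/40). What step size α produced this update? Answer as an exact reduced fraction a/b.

α = 1/10

F_att = 3/2·(g−p) = 3/2·(10,-9) = (15.0000,-13.5000)
o1: d²=145 > ρ²=47 → inactive
o2: d²=8 ≤ ρ²=47; F_rep = 40·(2,2)/8² = (1.2500,1.2500)
o3: d²=212 > ρ²=47 → inactive
F = F_att + ΣF_rep = (16.2500,-12.2500)
Δp = p'−p = (1.6250,-1.2250); α = Δx/Fx = (13/8) / (65/4) = 1/10
check: Δy/Fy = (-49/40) / (-49/4) = 1/10 ✓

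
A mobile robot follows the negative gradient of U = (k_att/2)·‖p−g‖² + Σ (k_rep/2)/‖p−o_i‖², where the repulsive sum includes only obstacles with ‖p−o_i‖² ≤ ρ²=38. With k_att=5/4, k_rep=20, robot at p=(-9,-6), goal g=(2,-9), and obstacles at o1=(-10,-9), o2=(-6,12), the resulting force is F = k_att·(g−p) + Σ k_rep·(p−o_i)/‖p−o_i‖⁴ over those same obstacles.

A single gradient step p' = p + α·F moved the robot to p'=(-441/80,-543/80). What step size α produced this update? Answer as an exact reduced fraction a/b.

F_att = 5/4·(g−p) = 5/4·(11,-3) = (13.7500,-3.7500)
o1: d²=10 ≤ ρ²=38; F_rep = 20·(1,3)/10² = (0.2000,0.6000)
o2: d²=333 > ρ²=38 → inactive
F = F_att + ΣF_rep = (13.9500,-3.1500)
Δp = p'−p = (3.4875,-0.7875); α = Δx/Fx = (279/80) / (279/20) = 1/4
check: Δy/Fy = (-63/80) / (-63/20) = 1/4 ✓

α = 1/4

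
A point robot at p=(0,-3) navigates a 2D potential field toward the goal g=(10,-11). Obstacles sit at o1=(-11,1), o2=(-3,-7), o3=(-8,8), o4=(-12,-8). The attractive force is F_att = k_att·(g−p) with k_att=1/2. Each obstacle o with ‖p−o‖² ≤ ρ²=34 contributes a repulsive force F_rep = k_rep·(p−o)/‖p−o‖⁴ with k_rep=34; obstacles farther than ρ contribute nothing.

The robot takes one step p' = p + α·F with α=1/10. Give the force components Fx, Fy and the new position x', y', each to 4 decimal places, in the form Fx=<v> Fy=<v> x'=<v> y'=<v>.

Fx=5.1632 Fy=-3.7824 x'=0.5163 y'=-3.3782

F_att = 1/2·(g−p) = 1/2·(10,-8) = (5.0000,-4.0000)
o1: d²=137 > ρ²=34 → inactive
o2: d²=25 ≤ ρ²=34; F_rep = 34·(3,4)/25² = (0.1632,0.2176)
o3: d²=185 > ρ²=34 → inactive
o4: d²=169 > ρ²=34 → inactive
F = F_att + ΣF_rep = (5.1632,-3.7824)
p' = p + 1/10·F = (0.5163,-3.3782)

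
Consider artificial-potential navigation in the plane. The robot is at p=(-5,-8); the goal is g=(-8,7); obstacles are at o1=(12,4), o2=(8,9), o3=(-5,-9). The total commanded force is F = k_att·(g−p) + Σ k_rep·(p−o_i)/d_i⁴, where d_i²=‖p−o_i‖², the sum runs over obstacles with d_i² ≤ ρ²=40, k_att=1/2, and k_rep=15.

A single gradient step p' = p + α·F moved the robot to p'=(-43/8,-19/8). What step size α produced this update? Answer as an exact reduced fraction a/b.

α = 1/4

F_att = 1/2·(g−p) = 1/2·(-3,15) = (-1.5000,7.5000)
o1: d²=433 > ρ²=40 → inactive
o2: d²=458 > ρ²=40 → inactive
o3: d²=1 ≤ ρ²=40; F_rep = 15·(0,1)/1² = (0.0000,15.0000)
F = F_att + ΣF_rep = (-1.5000,22.5000)
Δp = p'−p = (-0.3750,5.6250); α = Δx/Fx = (-3/8) / (-3/2) = 1/4
check: Δy/Fy = (45/8) / (45/2) = 1/4 ✓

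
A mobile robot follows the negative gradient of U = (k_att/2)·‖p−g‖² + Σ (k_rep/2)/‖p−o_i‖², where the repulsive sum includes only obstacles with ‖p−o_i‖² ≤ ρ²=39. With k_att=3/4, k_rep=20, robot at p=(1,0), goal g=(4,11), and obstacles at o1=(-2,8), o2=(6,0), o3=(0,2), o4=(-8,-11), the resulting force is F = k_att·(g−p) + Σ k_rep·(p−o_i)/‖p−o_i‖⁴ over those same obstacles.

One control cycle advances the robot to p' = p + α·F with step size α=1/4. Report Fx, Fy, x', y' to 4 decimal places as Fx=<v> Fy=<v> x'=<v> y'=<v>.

Fx=2.8900 Fy=6.6500 x'=1.7225 y'=1.6625

F_att = 3/4·(g−p) = 3/4·(3,11) = (2.2500,8.2500)
o1: d²=73 > ρ²=39 → inactive
o2: d²=25 ≤ ρ²=39; F_rep = 20·(-5,0)/25² = (-0.1600,0.0000)
o3: d²=5 ≤ ρ²=39; F_rep = 20·(1,-2)/5² = (0.8000,-1.6000)
o4: d²=202 > ρ²=39 → inactive
F = F_att + ΣF_rep = (2.8900,6.6500)
p' = p + 1/4·F = (1.7225,1.6625)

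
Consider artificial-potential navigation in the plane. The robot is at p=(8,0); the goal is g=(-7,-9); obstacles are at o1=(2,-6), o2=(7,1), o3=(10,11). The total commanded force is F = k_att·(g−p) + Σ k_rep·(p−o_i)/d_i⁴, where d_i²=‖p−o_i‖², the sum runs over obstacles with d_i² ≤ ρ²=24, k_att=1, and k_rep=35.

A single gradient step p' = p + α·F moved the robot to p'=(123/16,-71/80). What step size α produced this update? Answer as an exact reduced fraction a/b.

α = 1/20

F_att = 1·(g−p) = 1·(-15,-9) = (-15.0000,-9.0000)
o1: d²=72 > ρ²=24 → inactive
o2: d²=2 ≤ ρ²=24; F_rep = 35·(1,-1)/2² = (8.7500,-8.7500)
o3: d²=125 > ρ²=24 → inactive
F = F_att + ΣF_rep = (-6.2500,-17.7500)
Δp = p'−p = (-0.3125,-0.8875); α = Δx/Fx = (-5/16) / (-25/4) = 1/20
check: Δy/Fy = (-71/80) / (-71/4) = 1/20 ✓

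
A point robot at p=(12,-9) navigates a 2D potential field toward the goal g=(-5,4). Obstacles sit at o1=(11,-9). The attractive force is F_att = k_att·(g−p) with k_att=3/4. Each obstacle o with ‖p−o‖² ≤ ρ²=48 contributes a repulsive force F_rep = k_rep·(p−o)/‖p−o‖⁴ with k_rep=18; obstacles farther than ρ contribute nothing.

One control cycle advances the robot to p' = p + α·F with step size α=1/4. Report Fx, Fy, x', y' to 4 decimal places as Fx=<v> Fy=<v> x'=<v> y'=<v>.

Fx=5.2500 Fy=9.7500 x'=13.3125 y'=-6.5625

F_att = 3/4·(g−p) = 3/4·(-17,13) = (-12.7500,9.7500)
o1: d²=1 ≤ ρ²=48; F_rep = 18·(1,0)/1² = (18.0000,0.0000)
F = F_att + ΣF_rep = (5.2500,9.7500)
p' = p + 1/4·F = (13.3125,-6.5625)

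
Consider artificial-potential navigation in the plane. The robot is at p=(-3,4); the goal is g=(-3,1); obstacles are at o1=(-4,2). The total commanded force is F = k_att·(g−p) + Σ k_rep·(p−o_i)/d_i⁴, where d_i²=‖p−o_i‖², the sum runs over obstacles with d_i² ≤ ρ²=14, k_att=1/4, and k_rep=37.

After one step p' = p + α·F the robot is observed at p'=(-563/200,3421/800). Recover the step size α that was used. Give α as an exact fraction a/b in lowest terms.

α = 1/8

F_att = 1/4·(g−p) = 1/4·(0,-3) = (0.0000,-0.7500)
o1: d²=5 ≤ ρ²=14; F_rep = 37·(1,2)/5² = (1.4800,2.9600)
F = F_att + ΣF_rep = (1.4800,2.2100)
Δp = p'−p = (0.1850,0.2762); α = Δx/Fx = (37/200) / (37/25) = 1/8
check: Δy/Fy = (221/800) / (221/100) = 1/8 ✓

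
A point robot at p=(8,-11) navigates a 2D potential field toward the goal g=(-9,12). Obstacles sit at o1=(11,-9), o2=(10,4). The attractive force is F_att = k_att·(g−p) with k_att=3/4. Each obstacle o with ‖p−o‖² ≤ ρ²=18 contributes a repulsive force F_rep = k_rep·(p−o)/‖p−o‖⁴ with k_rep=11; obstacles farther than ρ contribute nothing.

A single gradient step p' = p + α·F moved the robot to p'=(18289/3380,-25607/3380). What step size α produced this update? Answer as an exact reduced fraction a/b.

α = 1/5

F_att = 3/4·(g−p) = 3/4·(-17,23) = (-12.7500,17.2500)
o1: d²=13 ≤ ρ²=18; F_rep = 11·(-3,-2)/13² = (-0.1953,-0.1302)
o2: d²=229 > ρ²=18 → inactive
F = F_att + ΣF_rep = (-12.9453,17.1198)
Δp = p'−p = (-2.5891,3.4240); α = Δx/Fx = (-8751/3380) / (-8751/676) = 1/5
check: Δy/Fy = (11573/3380) / (11573/676) = 1/5 ✓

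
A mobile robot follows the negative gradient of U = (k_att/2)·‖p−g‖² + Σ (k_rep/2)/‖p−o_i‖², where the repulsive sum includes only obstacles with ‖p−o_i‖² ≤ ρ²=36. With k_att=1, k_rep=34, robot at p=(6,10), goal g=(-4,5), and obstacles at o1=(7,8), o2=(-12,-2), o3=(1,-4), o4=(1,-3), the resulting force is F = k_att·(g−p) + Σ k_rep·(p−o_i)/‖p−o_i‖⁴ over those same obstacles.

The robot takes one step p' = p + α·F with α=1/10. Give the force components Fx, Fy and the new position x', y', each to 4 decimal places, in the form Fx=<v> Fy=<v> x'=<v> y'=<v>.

Fx=-11.3600 Fy=-2.2800 x'=4.8640 y'=9.7720

F_att = 1·(g−p) = 1·(-10,-5) = (-10.0000,-5.0000)
o1: d²=5 ≤ ρ²=36; F_rep = 34·(-1,2)/5² = (-1.3600,2.7200)
o2: d²=468 > ρ²=36 → inactive
o3: d²=221 > ρ²=36 → inactive
o4: d²=194 > ρ²=36 → inactive
F = F_att + ΣF_rep = (-11.3600,-2.2800)
p' = p + 1/10·F = (4.8640,9.7720)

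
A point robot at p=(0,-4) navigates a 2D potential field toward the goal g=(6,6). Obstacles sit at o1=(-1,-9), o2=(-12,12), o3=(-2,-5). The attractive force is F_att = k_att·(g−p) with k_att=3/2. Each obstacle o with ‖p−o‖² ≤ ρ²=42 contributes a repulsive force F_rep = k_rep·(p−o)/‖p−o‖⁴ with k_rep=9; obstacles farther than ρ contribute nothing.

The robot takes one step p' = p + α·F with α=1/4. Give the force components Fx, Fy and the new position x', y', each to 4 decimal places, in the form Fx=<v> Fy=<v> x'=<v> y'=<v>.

Fx=9.7333 Fy=15.4266 x'=2.4333 y'=-0.1434

F_att = 3/2·(g−p) = 3/2·(6,10) = (9.0000,15.0000)
o1: d²=26 ≤ ρ²=42; F_rep = 9·(1,5)/26² = (0.0133,0.0666)
o2: d²=400 > ρ²=42 → inactive
o3: d²=5 ≤ ρ²=42; F_rep = 9·(2,1)/5² = (0.7200,0.3600)
F = F_att + ΣF_rep = (9.7333,15.4266)
p' = p + 1/4·F = (2.4333,-0.1434)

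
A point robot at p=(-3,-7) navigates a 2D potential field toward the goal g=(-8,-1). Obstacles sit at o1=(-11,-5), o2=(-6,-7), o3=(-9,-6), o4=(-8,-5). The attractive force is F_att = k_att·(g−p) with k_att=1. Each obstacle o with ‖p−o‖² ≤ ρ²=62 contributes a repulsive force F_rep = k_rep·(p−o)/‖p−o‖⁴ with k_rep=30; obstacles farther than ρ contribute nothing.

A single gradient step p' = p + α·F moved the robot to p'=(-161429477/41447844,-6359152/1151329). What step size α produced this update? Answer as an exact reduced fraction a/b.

F_att = 1·(g−p) = 1·(-5,6) = (-5.0000,6.0000)
o1: d²=68 > ρ²=62 → inactive
o2: d²=9 ≤ ρ²=62; F_rep = 30·(3,0)/9² = (1.1111,0.0000)
o3: d²=37 ≤ ρ²=62; F_rep = 30·(6,-1)/37² = (0.1315,-0.0219)
o4: d²=29 ≤ ρ²=62; F_rep = 30·(5,-2)/29² = (0.1784,-0.0713)
F = F_att + ΣF_rep = (-3.5790,5.9067)
Δp = p'−p = (-0.8948,1.4767); α = Δx/Fx = (-37085945/41447844) / (-37085945/10361961) = 1/4
check: Δy/Fy = (1700151/1151329) / (6800604/1151329) = 1/4 ✓

α = 1/4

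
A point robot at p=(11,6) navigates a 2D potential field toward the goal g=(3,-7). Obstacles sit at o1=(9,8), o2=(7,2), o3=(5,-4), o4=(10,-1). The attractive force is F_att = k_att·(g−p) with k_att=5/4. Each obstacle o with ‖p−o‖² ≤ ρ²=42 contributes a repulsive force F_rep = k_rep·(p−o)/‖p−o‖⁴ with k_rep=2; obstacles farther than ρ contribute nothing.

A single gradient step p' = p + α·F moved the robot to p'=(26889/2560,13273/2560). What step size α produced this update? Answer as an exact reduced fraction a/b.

α = 1/20

F_att = 5/4·(g−p) = 5/4·(-8,-13) = (-10.0000,-16.2500)
o1: d²=8 ≤ ρ²=42; F_rep = 2·(2,-2)/8² = (0.0625,-0.0625)
o2: d²=32 ≤ ρ²=42; F_rep = 2·(4,4)/32² = (0.0078,0.0078)
o3: d²=136 > ρ²=42 → inactive
o4: d²=50 > ρ²=42 → inactive
F = F_att + ΣF_rep = (-9.9297,-16.3047)
Δp = p'−p = (-0.4965,-0.8152); α = Δx/Fx = (-1271/2560) / (-1271/128) = 1/20
check: Δy/Fy = (-2087/2560) / (-2087/128) = 1/20 ✓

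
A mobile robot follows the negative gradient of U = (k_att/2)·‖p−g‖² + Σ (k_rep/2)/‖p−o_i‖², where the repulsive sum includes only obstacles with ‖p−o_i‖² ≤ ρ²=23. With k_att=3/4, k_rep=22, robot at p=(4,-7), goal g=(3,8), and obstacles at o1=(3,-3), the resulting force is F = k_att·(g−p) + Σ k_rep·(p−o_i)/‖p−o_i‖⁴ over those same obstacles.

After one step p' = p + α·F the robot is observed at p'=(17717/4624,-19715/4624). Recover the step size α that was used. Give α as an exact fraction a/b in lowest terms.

F_att = 3/4·(g−p) = 3/4·(-1,15) = (-0.7500,11.2500)
o1: d²=17 ≤ ρ²=23; F_rep = 22·(1,-4)/17² = (0.0761,-0.3045)
F = F_att + ΣF_rep = (-0.6739,10.9455)
Δp = p'−p = (-0.1685,2.7364); α = Δx/Fx = (-779/4624) / (-779/1156) = 1/4
check: Δy/Fy = (12653/4624) / (12653/1156) = 1/4 ✓

α = 1/4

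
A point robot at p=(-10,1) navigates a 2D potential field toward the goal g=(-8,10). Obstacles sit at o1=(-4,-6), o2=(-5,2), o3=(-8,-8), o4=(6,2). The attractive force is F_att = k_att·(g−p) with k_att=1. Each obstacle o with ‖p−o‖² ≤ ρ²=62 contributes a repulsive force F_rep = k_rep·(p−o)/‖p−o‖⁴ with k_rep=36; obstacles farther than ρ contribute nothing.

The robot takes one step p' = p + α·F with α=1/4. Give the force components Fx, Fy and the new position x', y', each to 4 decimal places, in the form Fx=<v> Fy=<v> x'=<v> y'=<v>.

F_att = 1·(g−p) = 1·(2,9) = (2.0000,9.0000)
o1: d²=85 > ρ²=62 → inactive
o2: d²=26 ≤ ρ²=62; F_rep = 36·(-5,-1)/26² = (-0.2663,-0.0533)
o3: d²=85 > ρ²=62 → inactive
o4: d²=257 > ρ²=62 → inactive
F = F_att + ΣF_rep = (1.7337,8.9467)
p' = p + 1/4·F = (-9.5666,3.2367)

Fx=1.7337 Fy=8.9467 x'=-9.5666 y'=3.2367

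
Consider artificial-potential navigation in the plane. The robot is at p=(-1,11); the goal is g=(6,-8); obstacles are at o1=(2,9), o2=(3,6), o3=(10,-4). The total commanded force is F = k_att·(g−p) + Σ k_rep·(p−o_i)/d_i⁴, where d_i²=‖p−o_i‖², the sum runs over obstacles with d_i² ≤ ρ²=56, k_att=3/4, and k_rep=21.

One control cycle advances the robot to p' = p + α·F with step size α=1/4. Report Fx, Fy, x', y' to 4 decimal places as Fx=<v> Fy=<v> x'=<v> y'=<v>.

Fx=4.8272 Fy=-13.9390 x'=0.2068 y'=7.5152

F_att = 3/4·(g−p) = 3/4·(7,-19) = (5.2500,-14.2500)
o1: d²=13 ≤ ρ²=56; F_rep = 21·(-3,2)/13² = (-0.3728,0.2485)
o2: d²=41 ≤ ρ²=56; F_rep = 21·(-4,5)/41² = (-0.0500,0.0625)
o3: d²=346 > ρ²=56 → inactive
F = F_att + ΣF_rep = (4.8272,-13.9390)
p' = p + 1/4·F = (0.2068,7.5152)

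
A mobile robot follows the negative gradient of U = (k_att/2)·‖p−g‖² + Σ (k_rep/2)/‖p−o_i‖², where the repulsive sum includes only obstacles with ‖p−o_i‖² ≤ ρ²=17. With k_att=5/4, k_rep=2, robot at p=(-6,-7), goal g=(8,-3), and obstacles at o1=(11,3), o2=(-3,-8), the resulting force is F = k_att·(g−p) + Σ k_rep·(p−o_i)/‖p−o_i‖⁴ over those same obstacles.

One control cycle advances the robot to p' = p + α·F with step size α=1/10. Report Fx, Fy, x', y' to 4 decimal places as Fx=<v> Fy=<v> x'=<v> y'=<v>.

Fx=17.4400 Fy=5.0200 x'=-4.2560 y'=-6.4980

F_att = 5/4·(g−p) = 5/4·(14,4) = (17.5000,5.0000)
o1: d²=389 > ρ²=17 → inactive
o2: d²=10 ≤ ρ²=17; F_rep = 2·(-3,1)/10² = (-0.0600,0.0200)
F = F_att + ΣF_rep = (17.4400,5.0200)
p' = p + 1/10·F = (-4.2560,-6.4980)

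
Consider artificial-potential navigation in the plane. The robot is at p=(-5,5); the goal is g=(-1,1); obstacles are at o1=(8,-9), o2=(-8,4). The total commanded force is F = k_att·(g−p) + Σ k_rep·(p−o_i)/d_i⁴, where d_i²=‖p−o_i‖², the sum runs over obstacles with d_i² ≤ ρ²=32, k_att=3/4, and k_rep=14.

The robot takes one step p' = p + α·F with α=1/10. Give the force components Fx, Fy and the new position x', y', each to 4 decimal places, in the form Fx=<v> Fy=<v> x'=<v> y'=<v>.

Fx=3.4200 Fy=-2.8600 x'=-4.6580 y'=4.7140

F_att = 3/4·(g−p) = 3/4·(4,-4) = (3.0000,-3.0000)
o1: d²=365 > ρ²=32 → inactive
o2: d²=10 ≤ ρ²=32; F_rep = 14·(3,1)/10² = (0.4200,0.1400)
F = F_att + ΣF_rep = (3.4200,-2.8600)
p' = p + 1/10·F = (-4.6580,4.7140)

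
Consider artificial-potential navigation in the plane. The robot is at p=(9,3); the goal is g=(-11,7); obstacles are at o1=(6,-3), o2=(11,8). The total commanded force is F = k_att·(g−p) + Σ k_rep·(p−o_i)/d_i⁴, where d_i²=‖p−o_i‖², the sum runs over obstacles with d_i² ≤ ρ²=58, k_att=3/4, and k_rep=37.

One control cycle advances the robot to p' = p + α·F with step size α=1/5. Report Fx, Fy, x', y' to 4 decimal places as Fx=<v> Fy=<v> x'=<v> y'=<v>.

Fx=-15.0332 Fy=2.8897 x'=5.9934 y'=3.5779

F_att = 3/4·(g−p) = 3/4·(-20,4) = (-15.0000,3.0000)
o1: d²=45 ≤ ρ²=58; F_rep = 37·(3,6)/45² = (0.0548,0.1096)
o2: d²=29 ≤ ρ²=58; F_rep = 37·(-2,-5)/29² = (-0.0880,-0.2200)
F = F_att + ΣF_rep = (-15.0332,2.8897)
p' = p + 1/5·F = (5.9934,3.5779)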